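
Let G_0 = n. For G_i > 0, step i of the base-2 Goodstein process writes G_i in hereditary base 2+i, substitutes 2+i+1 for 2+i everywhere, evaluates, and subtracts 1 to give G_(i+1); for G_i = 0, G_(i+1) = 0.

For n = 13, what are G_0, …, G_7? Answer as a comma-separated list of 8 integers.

step 0: 13 = 2^(2 + 1) + 2^2 + 1; sub 3 for 2: 3^(3 + 1) + 3^3 + 1; = 109; G_1 = 109−1 = 108
step 1: 108 = 3^(3 + 1) + 3^3; sub 4 for 3: 4^(4 + 1) + 4^4; = 1280; G_2 = 1280−1 = 1279
step 2: 1279 = 4^(4 + 1) + 3·4^3 + 3·4^2 + 3·4 + 3; sub 5 for 4: 5^(5 + 1) + 3·5^3 + 3·5^2 + 3·5 + 3; = 16093; G_3 = 16093−1 = 16092
step 3: 16092 = 5^(5 + 1) + 3·5^3 + 3·5^2 + 3·5 + 2; sub 6 for 5: 6^(6 + 1) + 3·6^3 + 3·6^2 + 3·6 + 2; = 280712; G_4 = 280712−1 = 280711
step 4: 280711 = 6^(6 + 1) + 3·6^3 + 3·6^2 + 3·6 + 1; sub 7 for 6: 7^(7 + 1) + 3·7^3 + 3·7^2 + 3·7 + 1; = 5765999; G_5 = 5765999−1 = 5765998
step 5: 5765998 = 7^(7 + 1) + 3·7^3 + 3·7^2 + 3·7; sub 8 for 7: 8^(8 + 1) + 3·8^3 + 3·8^2 + 3·8; = 134219480; G_6 = 134219480−1 = 134219479
step 6: 134219479 = 8^(8 + 1) + 3·8^3 + 3·8^2 + 2·8 + 7; sub 9 for 8: 9^(9 + 1) + 3·9^3 + 3·9^2 + 2·9 + 7; = 3486786856; G_7 = 3486786856−1 = 3486786855

13, 108, 1279, 16092, 280711, 5765998, 134219479, 3486786855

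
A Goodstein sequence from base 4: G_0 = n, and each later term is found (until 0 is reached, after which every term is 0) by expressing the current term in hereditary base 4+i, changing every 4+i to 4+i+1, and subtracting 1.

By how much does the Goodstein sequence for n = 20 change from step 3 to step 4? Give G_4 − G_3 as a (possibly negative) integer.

14

i=0: 20 = 4^2 + 4 (b=4); 4→5: 5^2 + 5 = 30; 30−1 = 29
i=1: 29 = 5^2 + 4 (b=5); 5→6: 6^2 + 4 = 40; 40−1 = 39
i=2: 39 = 6^2 + 3 (b=6); 6→7: 7^2 + 3 = 52; 52−1 = 51
i=3: 51 = 7^2 + 2 (b=7); 7→8: 8^2 + 2 = 66; 66−1 = 65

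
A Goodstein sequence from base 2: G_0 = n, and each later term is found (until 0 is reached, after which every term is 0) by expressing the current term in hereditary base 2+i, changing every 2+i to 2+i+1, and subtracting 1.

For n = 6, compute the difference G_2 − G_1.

6 —HB2→ 2^2 + 2 —bump→ 3^3 + 3 = 30 —(−1)→ 29
29 —HB3→ 3^3 + 2 —bump→ 4^4 + 2 = 258 —(−1)→ 257

228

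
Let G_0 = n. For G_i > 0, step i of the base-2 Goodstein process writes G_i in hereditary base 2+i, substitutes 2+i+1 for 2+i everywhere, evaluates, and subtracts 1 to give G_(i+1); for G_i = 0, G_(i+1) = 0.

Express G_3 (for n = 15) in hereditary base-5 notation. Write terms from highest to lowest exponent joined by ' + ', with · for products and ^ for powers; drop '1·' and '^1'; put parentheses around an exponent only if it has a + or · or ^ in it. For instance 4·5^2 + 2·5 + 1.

i=0: 15 = 2^(2 + 1) + 2^2 + 2 + 1 (b=2); 2→3: 3^(3 + 1) + 3^3 + 3 + 1 = 112; 112−1 = 111
i=1: 111 = 3^(3 + 1) + 3^3 + 3 (b=3); 3→4: 4^(4 + 1) + 4^4 + 4 = 1284; 1284−1 = 1283
i=2: 1283 = 4^(4 + 1) + 4^4 + 3 (b=4); 4→5: 5^(5 + 1) + 5^5 + 3 = 18753; 18753−1 = 18752
i=3: 18752 = 5^(5 + 1) + 5^5 + 2 (b=5); 5→6: 6^(6 + 1) + 6^6 + 2 = 326594; 326594−1 = 326593

5^(5 + 1) + 5^5 + 2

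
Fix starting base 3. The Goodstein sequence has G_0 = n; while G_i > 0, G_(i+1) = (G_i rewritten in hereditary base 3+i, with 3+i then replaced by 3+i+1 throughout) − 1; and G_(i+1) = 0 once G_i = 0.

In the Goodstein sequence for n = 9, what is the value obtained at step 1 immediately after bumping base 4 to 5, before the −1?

base 3: 9 = 3^2; at 4: 4^2 = 16; next = 15
base 4: 15 = 3·4 + 3; at 5: 3·5 + 3 = 18; next = 17

18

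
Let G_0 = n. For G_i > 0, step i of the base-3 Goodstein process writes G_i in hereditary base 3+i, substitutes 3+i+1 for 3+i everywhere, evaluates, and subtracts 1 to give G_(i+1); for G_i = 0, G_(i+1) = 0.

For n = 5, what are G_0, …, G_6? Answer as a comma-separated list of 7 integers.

[0] 5 ≡ 3 + 2 (base 3). Lift 4: 6. −1: 5.
[1] 5 ≡ 4 + 1 (base 4). Lift 5: 6. −1: 5.
[2] 5 ≡ 5 (base 5). Lift 6: 6. −1: 5.
[3] 5 ≡ 5 (base 6). Lift 7: 5. −1: 4.
[4] 4 ≡ 4 (base 7). Lift 8: 4. −1: 3.
[5] 3 ≡ 3 (base 8). Lift 9: 3. −1: 2.

5, 5, 5, 5, 4, 3, 2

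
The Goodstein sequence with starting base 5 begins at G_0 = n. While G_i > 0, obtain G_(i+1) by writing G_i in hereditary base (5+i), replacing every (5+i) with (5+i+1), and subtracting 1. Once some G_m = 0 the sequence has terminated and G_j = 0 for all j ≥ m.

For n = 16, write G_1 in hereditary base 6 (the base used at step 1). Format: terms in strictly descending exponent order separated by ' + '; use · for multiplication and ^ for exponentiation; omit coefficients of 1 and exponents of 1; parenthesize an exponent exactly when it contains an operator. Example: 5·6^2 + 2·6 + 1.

3·6

[0] 16 ≡ 3·5 + 1 (base 5). Lift 6: 19. −1: 18.
[1] 18 ≡ 3·6 (base 6). Lift 7: 21. −1: 20.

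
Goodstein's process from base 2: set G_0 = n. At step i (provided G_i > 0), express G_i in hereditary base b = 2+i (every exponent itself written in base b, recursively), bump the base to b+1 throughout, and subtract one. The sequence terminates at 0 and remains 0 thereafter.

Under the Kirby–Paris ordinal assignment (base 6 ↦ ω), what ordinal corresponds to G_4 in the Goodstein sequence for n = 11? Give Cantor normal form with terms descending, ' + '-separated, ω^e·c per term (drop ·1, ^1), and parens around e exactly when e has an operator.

ω^(ω + 1) + 1

step 0: 11 = 2^(2 + 1) + 2 + 1; sub 3 for 2: 3^(3 + 1) + 3 + 1; = 85; G_1 = 85−1 = 84
step 1: 84 = 3^(3 + 1) + 3; sub 4 for 3: 4^(4 + 1) + 4; = 1028; G_2 = 1028−1 = 1027
step 2: 1027 = 4^(4 + 1) + 3; sub 5 for 4: 5^(5 + 1) + 3; = 15628; G_3 = 15628−1 = 15627
step 3: 15627 = 5^(5 + 1) + 2; sub 6 for 5: 6^(6 + 1) + 2; = 279938; G_4 = 279938−1 = 279937
step 4: 279937 = 6^(6 + 1) + 1; sub 7 for 6: 7^(7 + 1) + 1; = 5764802; G_5 = 5764802−1 = 5764801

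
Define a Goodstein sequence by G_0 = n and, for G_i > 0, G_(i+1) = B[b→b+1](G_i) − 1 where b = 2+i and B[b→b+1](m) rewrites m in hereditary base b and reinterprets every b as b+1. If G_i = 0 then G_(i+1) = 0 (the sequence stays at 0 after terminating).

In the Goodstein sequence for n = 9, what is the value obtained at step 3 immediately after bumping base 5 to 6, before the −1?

140744

G_0 = 9. HB_2(9) = 2^(2 + 1) + 1. Bump = 82. G_1 = 81.
G_1 = 81. HB_3(81) = 3^(3 + 1). Bump = 1024. G_2 = 1023.
G_2 = 1023. HB_4(1023) = 3·4^4 + 3·4^3 + 3·4^2 + 3·4 + 3. Bump = 9843. G_3 = 9842.
G_3 = 9842. HB_5(9842) = 3·5^5 + 3·5^3 + 3·5^2 + 3·5 + 2. Bump = 140744. G_4 = 140743.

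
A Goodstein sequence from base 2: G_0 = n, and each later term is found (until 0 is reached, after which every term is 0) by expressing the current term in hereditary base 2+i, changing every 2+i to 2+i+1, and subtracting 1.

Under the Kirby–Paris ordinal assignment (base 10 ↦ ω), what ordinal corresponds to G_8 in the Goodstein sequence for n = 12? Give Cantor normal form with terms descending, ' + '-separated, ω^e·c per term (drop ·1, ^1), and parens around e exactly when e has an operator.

base 2: 12 = 2^(2 + 1) + 2^2; at 3: 3^(3 + 1) + 3^3 = 108; next = 107
base 3: 107 = 3^(3 + 1) + 2·3^2 + 2·3 + 2; at 4: 4^(4 + 1) + 2·4^2 + 2·4 + 2 = 1066; next = 1065
base 4: 1065 = 4^(4 + 1) + 2·4^2 + 2·4 + 1; at 5: 5^(5 + 1) + 2·5^2 + 2·5 + 1 = 15686; next = 15685
base 5: 15685 = 5^(5 + 1) + 2·5^2 + 2·5; at 6: 6^(6 + 1) + 2·6^2 + 2·6 = 280020; next = 280019
base 6: 280019 = 6^(6 + 1) + 2·6^2 + 6 + 5; at 7: 7^(7 + 1) + 2·7^2 + 7 + 5 = 5764911; next = 5764910
base 7: 5764910 = 7^(7 + 1) + 2·7^2 + 7 + 4; at 8: 8^(8 + 1) + 2·8^2 + 8 + 4 = 134217868; next = 134217867
base 8: 134217867 = 8^(8 + 1) + 2·8^2 + 8 + 3; at 9: 9^(9 + 1) + 2·9^2 + 9 + 3 = 3486784575; next = 3486784574
base 9: 3486784574 = 9^(9 + 1) + 2·9^2 + 9 + 2; at 10: 10^(10 + 1) + 2·10^2 + 10 + 2 = 100000000212; next = 100000000211

ω^(ω + 1) + ω^2·2 + ω + 1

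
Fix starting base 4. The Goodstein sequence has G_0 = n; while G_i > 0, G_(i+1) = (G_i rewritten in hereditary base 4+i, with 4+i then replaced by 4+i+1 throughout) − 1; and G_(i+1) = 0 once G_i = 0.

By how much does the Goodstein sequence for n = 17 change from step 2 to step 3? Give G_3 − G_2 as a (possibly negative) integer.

(0) 17|_4 = 4^2 + 1 ↦ 5^2 + 1|_5 = 26 ⇒ 25
(1) 25|_5 = 5^2 ↦ 6^2|_6 = 36 ⇒ 35
(2) 35|_6 = 5·6 + 5 ↦ 5·7 + 5|_7 = 40 ⇒ 39

4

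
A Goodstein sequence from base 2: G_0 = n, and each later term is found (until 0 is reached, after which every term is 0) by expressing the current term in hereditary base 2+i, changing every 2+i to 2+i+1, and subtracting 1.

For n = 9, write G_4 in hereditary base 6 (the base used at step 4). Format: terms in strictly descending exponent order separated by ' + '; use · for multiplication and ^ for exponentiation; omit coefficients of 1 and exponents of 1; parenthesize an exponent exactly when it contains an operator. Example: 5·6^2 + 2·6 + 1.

3·6^6 + 3·6^3 + 3·6^2 + 3·6 + 1

base 2: 9 = 2^(2 + 1) + 1; at 3: 3^(3 + 1) + 1 = 82; next = 81
base 3: 81 = 3^(3 + 1); at 4: 4^(4 + 1) = 1024; next = 1023
base 4: 1023 = 3·4^4 + 3·4^3 + 3·4^2 + 3·4 + 3; at 5: 3·5^5 + 3·5^3 + 3·5^2 + 3·5 + 3 = 9843; next = 9842
base 5: 9842 = 3·5^5 + 3·5^3 + 3·5^2 + 3·5 + 2; at 6: 3·6^6 + 3·6^3 + 3·6^2 + 3·6 + 2 = 140744; next = 140743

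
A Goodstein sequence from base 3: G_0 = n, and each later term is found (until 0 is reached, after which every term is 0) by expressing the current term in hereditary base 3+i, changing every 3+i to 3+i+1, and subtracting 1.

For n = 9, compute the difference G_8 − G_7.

i=0: 9 = 3^2 (b=3); 3→4: 4^2 = 16; 16−1 = 15
i=1: 15 = 3·4 + 3 (b=4); 4→5: 3·5 + 3 = 18; 18−1 = 17
i=2: 17 = 3·5 + 2 (b=5); 5→6: 3·6 + 2 = 20; 20−1 = 19
i=3: 19 = 3·6 + 1 (b=6); 6→7: 3·7 + 1 = 22; 22−1 = 21
i=4: 21 = 3·7 (b=7); 7→8: 3·8 = 24; 24−1 = 23
i=5: 23 = 2·8 + 7 (b=8); 8→9: 2·9 + 7 = 25; 25−1 = 24
i=6: 24 = 2·9 + 6 (b=9); 9→10: 2·10 + 6 = 26; 26−1 = 25
i=7: 25 = 2·10 + 5 (b=10); 10→11: 2·11 + 5 = 27; 27−1 = 26

1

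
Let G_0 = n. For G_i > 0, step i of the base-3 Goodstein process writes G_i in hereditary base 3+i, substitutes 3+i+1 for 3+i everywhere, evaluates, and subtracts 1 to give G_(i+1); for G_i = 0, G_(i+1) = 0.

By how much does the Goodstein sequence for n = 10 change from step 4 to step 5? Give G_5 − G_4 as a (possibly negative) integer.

step 0: 10 = 3^2 + 1; sub 4 for 3: 4^2 + 1; = 17; G_1 = 17−1 = 16
step 1: 16 = 4^2; sub 5 for 4: 5^2; = 25; G_2 = 25−1 = 24
step 2: 24 = 4·5 + 4; sub 6 for 5: 4·6 + 4; = 28; G_3 = 28−1 = 27
step 3: 27 = 4·6 + 3; sub 7 for 6: 4·7 + 3; = 31; G_4 = 31−1 = 30
step 4: 30 = 4·7 + 2; sub 8 for 7: 4·8 + 2; = 34; G_5 = 34−1 = 33

3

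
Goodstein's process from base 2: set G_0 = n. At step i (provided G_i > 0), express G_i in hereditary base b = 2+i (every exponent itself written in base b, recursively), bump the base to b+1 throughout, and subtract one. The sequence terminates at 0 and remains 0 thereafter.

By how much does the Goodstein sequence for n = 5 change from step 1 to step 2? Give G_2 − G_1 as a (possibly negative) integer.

228

5 —HB2→ 2^2 + 1 —bump→ 3^3 + 1 = 28 —(−1)→ 27
27 —HB3→ 3^3 —bump→ 4^4 = 256 —(−1)→ 255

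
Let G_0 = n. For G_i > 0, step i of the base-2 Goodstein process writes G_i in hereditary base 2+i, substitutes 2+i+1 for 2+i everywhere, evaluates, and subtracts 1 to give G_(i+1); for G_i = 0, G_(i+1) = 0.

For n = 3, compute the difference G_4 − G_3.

-1

G_0=3  [base 2] 2 + 1  →[2↦3]→  3 + 1 = 4  −1 ⇒ G_1=3
G_1=3  [base 3] 3  →[3↦4]→  4 = 4  −1 ⇒ G_2=3
G_2=3  [base 4] 3  →[4↦5]→  3 = 3  −1 ⇒ G_3=2
G_3=2  [base 5] 2  →[5↦6]→  2 = 2  −1 ⇒ G_4=1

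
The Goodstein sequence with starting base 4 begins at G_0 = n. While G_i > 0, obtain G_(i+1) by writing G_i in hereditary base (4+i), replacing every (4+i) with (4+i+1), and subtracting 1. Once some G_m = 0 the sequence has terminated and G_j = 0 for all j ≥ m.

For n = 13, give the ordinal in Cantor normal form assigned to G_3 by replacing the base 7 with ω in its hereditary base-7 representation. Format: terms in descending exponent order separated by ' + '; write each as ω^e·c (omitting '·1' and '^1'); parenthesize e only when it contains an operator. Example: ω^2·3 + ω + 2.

G_0 = 13. HB_4(13) = 3·4 + 1. Bump = 16. G_1 = 15.
G_1 = 15. HB_5(15) = 3·5. Bump = 18. G_2 = 17.
G_2 = 17. HB_6(17) = 2·6 + 5. Bump = 19. G_3 = 18.
G_3 = 18. HB_7(18) = 2·7 + 4. Bump = 20. G_4 = 19.

ω·2 + 4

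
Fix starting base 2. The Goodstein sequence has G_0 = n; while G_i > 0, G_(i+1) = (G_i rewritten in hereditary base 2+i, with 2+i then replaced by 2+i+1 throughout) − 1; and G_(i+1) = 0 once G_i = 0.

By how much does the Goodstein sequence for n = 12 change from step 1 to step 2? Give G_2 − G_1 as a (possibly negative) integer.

958

12 —HB2→ 2^(2 + 1) + 2^2 —bump→ 3^(3 + 1) + 3^3 = 108 —(−1)→ 107
107 —HB3→ 3^(3 + 1) + 2·3^2 + 2·3 + 2 —bump→ 4^(4 + 1) + 2·4^2 + 2·4 + 2 = 1066 —(−1)→ 1065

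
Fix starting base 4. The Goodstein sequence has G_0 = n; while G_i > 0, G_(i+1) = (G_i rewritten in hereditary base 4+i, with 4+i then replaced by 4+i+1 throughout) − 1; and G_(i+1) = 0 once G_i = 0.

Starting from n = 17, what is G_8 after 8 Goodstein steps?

[0] 17 ≡ 4^2 + 1 (base 4). Lift 5: 26. −1: 25.
[1] 25 ≡ 5^2 (base 5). Lift 6: 36. −1: 35.
[2] 35 ≡ 5·6 + 5 (base 6). Lift 7: 40. −1: 39.
[3] 39 ≡ 5·7 + 4 (base 7). Lift 8: 44. −1: 43.
[4] 43 ≡ 5·8 + 3 (base 8). Lift 9: 48. −1: 47.
[5] 47 ≡ 5·9 + 2 (base 9). Lift 10: 52. −1: 51.
[6] 51 ≡ 5·10 + 1 (base 10). Lift 11: 56. −1: 55.
[7] 55 ≡ 5·11 (base 11). Lift 12: 60. −1: 59.

59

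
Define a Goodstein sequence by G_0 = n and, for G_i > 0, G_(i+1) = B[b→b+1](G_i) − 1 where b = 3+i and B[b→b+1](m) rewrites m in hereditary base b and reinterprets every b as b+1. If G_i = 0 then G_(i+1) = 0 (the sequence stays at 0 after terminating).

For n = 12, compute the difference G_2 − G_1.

8

base 3: 12 = 3^2 + 3; at 4: 4^2 + 4 = 20; next = 19
base 4: 19 = 4^2 + 3; at 5: 5^2 + 3 = 28; next = 27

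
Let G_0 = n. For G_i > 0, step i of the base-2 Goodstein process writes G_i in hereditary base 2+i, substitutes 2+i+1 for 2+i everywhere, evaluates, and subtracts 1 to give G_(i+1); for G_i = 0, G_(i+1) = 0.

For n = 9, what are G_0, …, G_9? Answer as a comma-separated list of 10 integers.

9, 81, 1023, 9842, 140743, 2471826, 50333399, 1162263921, 30000003325, 855935016215

(0) 9|_2 = 2^(2 + 1) + 1 ↦ 3^(3 + 1) + 1|_3 = 82 ⇒ 81
(1) 81|_3 = 3^(3 + 1) ↦ 4^(4 + 1)|_4 = 1024 ⇒ 1023
(2) 1023|_4 = 3·4^4 + 3·4^3 + 3·4^2 + 3·4 + 3 ↦ 3·5^5 + 3·5^3 + 3·5^2 + 3·5 + 3|_5 = 9843 ⇒ 9842
(3) 9842|_5 = 3·5^5 + 3·5^3 + 3·5^2 + 3·5 + 2 ↦ 3·6^6 + 3·6^3 + 3·6^2 + 3·6 + 2|_6 = 140744 ⇒ 140743
(4) 140743|_6 = 3·6^6 + 3·6^3 + 3·6^2 + 3·6 + 1 ↦ 3·7^7 + 3·7^3 + 3·7^2 + 3·7 + 1|_7 = 2471827 ⇒ 2471826
(5) 2471826|_7 = 3·7^7 + 3·7^3 + 3·7^2 + 3·7 ↦ 3·8^8 + 3·8^3 + 3·8^2 + 3·8|_8 = 50333400 ⇒ 50333399
(6) 50333399|_8 = 3·8^8 + 3·8^3 + 3·8^2 + 2·8 + 7 ↦ 3·9^9 + 3·9^3 + 3·9^2 + 2·9 + 7|_9 = 1162263922 ⇒ 1162263921
(7) 1162263921|_9 = 3·9^9 + 3·9^3 + 3·9^2 + 2·9 + 6 ↦ 3·10^10 + 3·10^3 + 3·10^2 + 2·10 + 6|_10 = 30000003326 ⇒ 30000003325
(8) 30000003325|_10 = 3·10^10 + 3·10^3 + 3·10^2 + 2·10 + 5 ↦ 3·11^11 + 3·11^3 + 3·11^2 + 2·11 + 5|_11 = 855935016216 ⇒ 855935016215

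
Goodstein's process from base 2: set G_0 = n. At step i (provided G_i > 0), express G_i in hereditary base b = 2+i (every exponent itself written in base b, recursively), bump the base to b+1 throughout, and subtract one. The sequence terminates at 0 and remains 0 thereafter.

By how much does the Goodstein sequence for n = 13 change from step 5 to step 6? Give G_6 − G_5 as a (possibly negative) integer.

step 0: 13 = 2^(2 + 1) + 2^2 + 1; sub 3 for 2: 3^(3 + 1) + 3^3 + 1; = 109; G_1 = 109−1 = 108
step 1: 108 = 3^(3 + 1) + 3^3; sub 4 for 3: 4^(4 + 1) + 4^4; = 1280; G_2 = 1280−1 = 1279
step 2: 1279 = 4^(4 + 1) + 3·4^3 + 3·4^2 + 3·4 + 3; sub 5 for 4: 5^(5 + 1) + 3·5^3 + 3·5^2 + 3·5 + 3; = 16093; G_3 = 16093−1 = 16092
step 3: 16092 = 5^(5 + 1) + 3·5^3 + 3·5^2 + 3·5 + 2; sub 6 for 5: 6^(6 + 1) + 3·6^3 + 3·6^2 + 3·6 + 2; = 280712; G_4 = 280712−1 = 280711
step 4: 280711 = 6^(6 + 1) + 3·6^3 + 3·6^2 + 3·6 + 1; sub 7 for 6: 7^(7 + 1) + 3·7^3 + 3·7^2 + 3·7 + 1; = 5765999; G_5 = 5765999−1 = 5765998
step 5: 5765998 = 7^(7 + 1) + 3·7^3 + 3·7^2 + 3·7; sub 8 for 7: 8^(8 + 1) + 3·8^3 + 3·8^2 + 3·8; = 134219480; G_6 = 134219480−1 = 134219479

128453481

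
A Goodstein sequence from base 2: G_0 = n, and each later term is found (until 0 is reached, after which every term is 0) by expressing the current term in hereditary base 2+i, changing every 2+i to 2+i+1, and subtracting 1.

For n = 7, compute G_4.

G_0=7  [base 2] 2^2 + 2 + 1  →[2↦3]→  3^3 + 3 + 1 = 31  −1 ⇒ G_1=30
G_1=30  [base 3] 3^3 + 3  →[3↦4]→  4^4 + 4 = 260  −1 ⇒ G_2=259
G_2=259  [base 4] 4^4 + 3  →[4↦5]→  5^5 + 3 = 3128  −1 ⇒ G_3=3127
G_3=3127  [base 5] 5^5 + 2  →[5↦6]→  6^6 + 2 = 46658  −1 ⇒ G_4=46657

46657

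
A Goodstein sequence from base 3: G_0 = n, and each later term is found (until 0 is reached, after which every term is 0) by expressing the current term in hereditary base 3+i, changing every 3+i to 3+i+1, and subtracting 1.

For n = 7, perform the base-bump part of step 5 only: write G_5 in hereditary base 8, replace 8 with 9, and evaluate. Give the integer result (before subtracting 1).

10

[0] 7 ≡ 2·3 + 1 (base 3). Lift 4: 9. −1: 8.
[1] 8 ≡ 2·4 (base 4). Lift 5: 10. −1: 9.
[2] 9 ≡ 5 + 4 (base 5). Lift 6: 10. −1: 9.
[3] 9 ≡ 6 + 3 (base 6). Lift 7: 10. −1: 9.
[4] 9 ≡ 7 + 2 (base 7). Lift 8: 10. −1: 9.
[5] 9 ≡ 8 + 1 (base 8). Lift 9: 10. −1: 9.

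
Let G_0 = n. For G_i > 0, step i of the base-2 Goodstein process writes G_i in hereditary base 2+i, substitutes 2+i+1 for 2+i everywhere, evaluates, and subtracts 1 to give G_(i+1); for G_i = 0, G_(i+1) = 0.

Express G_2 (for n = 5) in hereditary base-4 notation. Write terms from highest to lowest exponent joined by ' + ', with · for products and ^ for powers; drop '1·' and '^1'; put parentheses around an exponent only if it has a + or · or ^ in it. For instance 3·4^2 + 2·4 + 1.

G_0=5  [base 2] 2^2 + 1  →[2↦3]→  3^3 + 1 = 28  −1 ⇒ G_1=27
G_1=27  [base 3] 3^3  →[3↦4]→  4^4 = 256  −1 ⇒ G_2=255
G_2=255  [base 4] 3·4^3 + 3·4^2 + 3·4 + 3  →[4↦5]→  3·5^3 + 3·5^2 + 3·5 + 3 = 468  −1 ⇒ G_3=467

3·4^3 + 3·4^2 + 3·4 + 3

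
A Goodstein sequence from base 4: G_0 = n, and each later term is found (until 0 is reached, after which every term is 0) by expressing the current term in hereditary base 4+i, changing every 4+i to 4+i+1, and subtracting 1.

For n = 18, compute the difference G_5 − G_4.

5

G_0=18  [base 4] 4^2 + 2  →[4↦5]→  5^2 + 2 = 27  −1 ⇒ G_1=26
G_1=26  [base 5] 5^2 + 1  →[5↦6]→  6^2 + 1 = 37  −1 ⇒ G_2=36
G_2=36  [base 6] 6^2  →[6↦7]→  7^2 = 49  −1 ⇒ G_3=48
G_3=48  [base 7] 6·7 + 6  →[7↦8]→  6·8 + 6 = 54  −1 ⇒ G_4=53
G_4=53  [base 8] 6·8 + 5  →[8↦9]→  6·9 + 5 = 59  −1 ⇒ G_5=58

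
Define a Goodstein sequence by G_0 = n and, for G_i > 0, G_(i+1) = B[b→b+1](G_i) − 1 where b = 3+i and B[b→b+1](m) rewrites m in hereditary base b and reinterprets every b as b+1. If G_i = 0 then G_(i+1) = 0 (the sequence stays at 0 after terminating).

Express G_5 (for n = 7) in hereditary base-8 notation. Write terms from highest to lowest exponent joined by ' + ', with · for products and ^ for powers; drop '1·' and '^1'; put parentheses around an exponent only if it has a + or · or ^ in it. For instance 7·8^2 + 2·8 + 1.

8 + 1

step 0: 7 = 2·3 + 1; sub 4 for 3: 2·4 + 1; = 9; G_1 = 9−1 = 8
step 1: 8 = 2·4; sub 5 for 4: 2·5; = 10; G_2 = 10−1 = 9
step 2: 9 = 5 + 4; sub 6 for 5: 6 + 4; = 10; G_3 = 10−1 = 9
step 3: 9 = 6 + 3; sub 7 for 6: 7 + 3; = 10; G_4 = 10−1 = 9
step 4: 9 = 7 + 2; sub 8 for 7: 8 + 2; = 10; G_5 = 10−1 = 9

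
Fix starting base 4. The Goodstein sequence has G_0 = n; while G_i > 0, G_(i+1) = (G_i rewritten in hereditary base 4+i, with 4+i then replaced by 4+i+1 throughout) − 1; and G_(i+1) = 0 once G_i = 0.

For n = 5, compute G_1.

i=0: 5 = 4 + 1 (b=4); 4→5: 5 + 1 = 6; 6−1 = 5
i=1: 5 = 5 (b=5); 5→6: 6 = 6; 6−1 = 5

5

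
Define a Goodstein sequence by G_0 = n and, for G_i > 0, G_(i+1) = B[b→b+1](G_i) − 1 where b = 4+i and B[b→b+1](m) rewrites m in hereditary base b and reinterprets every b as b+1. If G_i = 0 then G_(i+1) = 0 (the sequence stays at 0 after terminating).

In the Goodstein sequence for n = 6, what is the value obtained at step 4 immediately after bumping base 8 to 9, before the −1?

base 4: 6 = 4 + 2; at 5: 5 + 2 = 7; next = 6
base 5: 6 = 5 + 1; at 6: 6 + 1 = 7; next = 6
base 6: 6 = 6; at 7: 7 = 7; next = 6
base 7: 6 = 6; at 8: 6 = 6; next = 5
base 8: 5 = 5; at 9: 5 = 5; next = 4

5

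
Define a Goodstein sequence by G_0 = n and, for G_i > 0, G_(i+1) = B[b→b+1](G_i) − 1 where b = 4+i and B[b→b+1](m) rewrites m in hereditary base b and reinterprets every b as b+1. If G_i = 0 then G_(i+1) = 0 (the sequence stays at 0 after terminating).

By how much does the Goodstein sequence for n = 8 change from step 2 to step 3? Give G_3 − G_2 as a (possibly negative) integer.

G_0=8  [base 4] 2·4  →[4↦5]→  2·5 = 10  −1 ⇒ G_1=9
G_1=9  [base 5] 5 + 4  →[5↦6]→  6 + 4 = 10  −1 ⇒ G_2=9
G_2=9  [base 6] 6 + 3  →[6↦7]→  7 + 3 = 10  −1 ⇒ G_3=9

0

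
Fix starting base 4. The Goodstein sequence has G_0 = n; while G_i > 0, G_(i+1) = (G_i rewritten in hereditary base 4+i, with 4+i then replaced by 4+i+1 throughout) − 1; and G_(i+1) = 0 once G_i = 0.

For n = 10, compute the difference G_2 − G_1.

(0) 10|_4 = 2·4 + 2 ↦ 2·5 + 2|_5 = 12 ⇒ 11
(1) 11|_5 = 2·5 + 1 ↦ 2·6 + 1|_6 = 13 ⇒ 12

1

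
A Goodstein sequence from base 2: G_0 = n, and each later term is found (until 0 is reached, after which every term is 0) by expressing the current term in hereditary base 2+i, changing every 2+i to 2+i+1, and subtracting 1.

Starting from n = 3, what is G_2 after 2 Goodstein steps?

3

(0) 3|_2 = 2 + 1 ↦ 3 + 1|_3 = 4 ⇒ 3
(1) 3|_3 = 3 ↦ 4|_4 = 4 ⇒ 3
(2) 3|_4 = 3 ↦ 3|_5 = 3 ⇒ 2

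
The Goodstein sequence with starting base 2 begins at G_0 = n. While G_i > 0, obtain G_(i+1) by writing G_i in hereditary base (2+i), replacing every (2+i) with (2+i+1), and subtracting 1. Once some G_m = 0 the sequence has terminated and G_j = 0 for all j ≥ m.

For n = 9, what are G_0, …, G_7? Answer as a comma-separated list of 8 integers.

G_0=9  [base 2] 2^(2 + 1) + 1  →[2↦3]→  3^(3 + 1) + 1 = 82  −1 ⇒ G_1=81
G_1=81  [base 3] 3^(3 + 1)  →[3↦4]→  4^(4 + 1) = 1024  −1 ⇒ G_2=1023
G_2=1023  [base 4] 3·4^4 + 3·4^3 + 3·4^2 + 3·4 + 3  →[4↦5]→  3·5^5 + 3·5^3 + 3·5^2 + 3·5 + 3 = 9843  −1 ⇒ G_3=9842
G_3=9842  [base 5] 3·5^5 + 3·5^3 + 3·5^2 + 3·5 + 2  →[5↦6]→  3·6^6 + 3·6^3 + 3·6^2 + 3·6 + 2 = 140744  −1 ⇒ G_4=140743
G_4=140743  [base 6] 3·6^6 + 3·6^3 + 3·6^2 + 3·6 + 1  →[6↦7]→  3·7^7 + 3·7^3 + 3·7^2 + 3·7 + 1 = 2471827  −1 ⇒ G_5=2471826
G_5=2471826  [base 7] 3·7^7 + 3·7^3 + 3·7^2 + 3·7  →[7↦8]→  3·8^8 + 3·8^3 + 3·8^2 + 3·8 = 50333400  −1 ⇒ G_6=50333399
G_6=50333399  [base 8] 3·8^8 + 3·8^3 + 3·8^2 + 2·8 + 7  →[8↦9]→  3·9^9 + 3·9^3 + 3·9^2 + 2·9 + 7 = 1162263922  −1 ⇒ G_7=1162263921

9, 81, 1023, 9842, 140743, 2471826, 50333399, 1162263921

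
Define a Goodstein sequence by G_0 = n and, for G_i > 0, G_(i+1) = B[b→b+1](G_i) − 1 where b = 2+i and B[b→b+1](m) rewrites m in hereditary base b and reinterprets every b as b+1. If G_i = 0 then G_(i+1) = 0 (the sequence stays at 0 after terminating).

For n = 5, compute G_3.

467

step 0: 5 = 2^2 + 1; sub 3 for 2: 3^3 + 1; = 28; G_1 = 28−1 = 27
step 1: 27 = 3^3; sub 4 for 3: 4^4; = 256; G_2 = 256−1 = 255
step 2: 255 = 3·4^3 + 3·4^2 + 3·4 + 3; sub 5 for 4: 3·5^3 + 3·5^2 + 3·5 + 3; = 468; G_3 = 468−1 = 467
step 3: 467 = 3·5^3 + 3·5^2 + 3·5 + 2; sub 6 for 5: 3·6^3 + 3·6^2 + 3·6 + 2; = 776; G_4 = 776−1 = 775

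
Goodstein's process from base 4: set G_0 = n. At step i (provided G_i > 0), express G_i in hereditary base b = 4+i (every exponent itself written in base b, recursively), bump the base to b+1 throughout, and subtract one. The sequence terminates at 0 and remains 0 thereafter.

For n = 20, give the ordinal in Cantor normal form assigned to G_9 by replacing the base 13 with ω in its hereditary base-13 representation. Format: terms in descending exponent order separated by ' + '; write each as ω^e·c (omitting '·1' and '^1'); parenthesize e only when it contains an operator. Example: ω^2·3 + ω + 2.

[0] 20 ≡ 4^2 + 4 (base 4). Lift 5: 30. −1: 29.
[1] 29 ≡ 5^2 + 4 (base 5). Lift 6: 40. −1: 39.
[2] 39 ≡ 6^2 + 3 (base 6). Lift 7: 52. −1: 51.
[3] 51 ≡ 7^2 + 2 (base 7). Lift 8: 66. −1: 65.
[4] 65 ≡ 8^2 + 1 (base 8). Lift 9: 82. −1: 81.
[5] 81 ≡ 9^2 (base 9). Lift 10: 100. −1: 99.
[6] 99 ≡ 9·10 + 9 (base 10). Lift 11: 108. −1: 107.
[7] 107 ≡ 9·11 + 8 (base 11). Lift 12: 116. −1: 115.
[8] 115 ≡ 9·12 + 7 (base 12). Lift 13: 124. −1: 123.

ω·9 + 6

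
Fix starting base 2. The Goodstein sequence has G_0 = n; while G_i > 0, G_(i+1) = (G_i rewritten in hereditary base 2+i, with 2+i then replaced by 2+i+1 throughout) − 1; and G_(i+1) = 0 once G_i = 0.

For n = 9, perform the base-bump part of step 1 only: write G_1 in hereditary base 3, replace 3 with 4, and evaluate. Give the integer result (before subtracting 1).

step 0: 9 = 2^(2 + 1) + 1; sub 3 for 2: 3^(3 + 1) + 1; = 82; G_1 = 82−1 = 81
step 1: 81 = 3^(3 + 1); sub 4 for 3: 4^(4 + 1); = 1024; G_2 = 1024−1 = 1023

1024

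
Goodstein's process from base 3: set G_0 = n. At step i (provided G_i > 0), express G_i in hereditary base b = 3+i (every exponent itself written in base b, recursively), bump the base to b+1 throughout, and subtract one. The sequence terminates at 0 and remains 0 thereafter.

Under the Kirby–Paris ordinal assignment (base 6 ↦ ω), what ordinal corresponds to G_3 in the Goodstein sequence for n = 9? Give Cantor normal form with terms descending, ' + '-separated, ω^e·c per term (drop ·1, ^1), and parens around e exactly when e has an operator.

ω·3 + 1

G_0=9  [base 3] 3^2  →[3↦4]→  4^2 = 16  −1 ⇒ G_1=15
G_1=15  [base 4] 3·4 + 3  →[4↦5]→  3·5 + 3 = 18  −1 ⇒ G_2=17
G_2=17  [base 5] 3·5 + 2  →[5↦6]→  3·6 + 2 = 20  −1 ⇒ G_3=19
G_3=19  [base 6] 3·6 + 1  →[6↦7]→  3·7 + 1 = 22  −1 ⇒ G_4=21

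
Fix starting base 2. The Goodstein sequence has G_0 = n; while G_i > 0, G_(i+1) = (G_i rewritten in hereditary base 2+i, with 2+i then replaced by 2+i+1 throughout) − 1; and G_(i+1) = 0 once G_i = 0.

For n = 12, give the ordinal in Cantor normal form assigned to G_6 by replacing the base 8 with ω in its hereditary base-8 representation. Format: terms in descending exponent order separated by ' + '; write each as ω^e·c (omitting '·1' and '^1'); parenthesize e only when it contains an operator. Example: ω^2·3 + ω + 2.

ω^(ω + 1) + ω^2·2 + ω + 3

12 —HB2→ 2^(2 + 1) + 2^2 —bump→ 3^(3 + 1) + 3^3 = 108 —(−1)→ 107
107 —HB3→ 3^(3 + 1) + 2·3^2 + 2·3 + 2 —bump→ 4^(4 + 1) + 2·4^2 + 2·4 + 2 = 1066 —(−1)→ 1065
1065 —HB4→ 4^(4 + 1) + 2·4^2 + 2·4 + 1 —bump→ 5^(5 + 1) + 2·5^2 + 2·5 + 1 = 15686 —(−1)→ 15685
15685 —HB5→ 5^(5 + 1) + 2·5^2 + 2·5 —bump→ 6^(6 + 1) + 2·6^2 + 2·6 = 280020 —(−1)→ 280019
280019 —HB6→ 6^(6 + 1) + 2·6^2 + 6 + 5 —bump→ 7^(7 + 1) + 2·7^2 + 7 + 5 = 5764911 —(−1)→ 5764910
5764910 —HB7→ 7^(7 + 1) + 2·7^2 + 7 + 4 —bump→ 8^(8 + 1) + 2·8^2 + 8 + 4 = 134217868 —(−1)→ 134217867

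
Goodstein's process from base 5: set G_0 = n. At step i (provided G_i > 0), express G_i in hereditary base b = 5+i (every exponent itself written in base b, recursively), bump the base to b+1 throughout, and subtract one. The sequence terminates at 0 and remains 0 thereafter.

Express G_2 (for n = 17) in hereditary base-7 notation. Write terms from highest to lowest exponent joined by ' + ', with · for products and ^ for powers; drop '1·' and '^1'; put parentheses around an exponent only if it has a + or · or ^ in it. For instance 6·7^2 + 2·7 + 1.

3·7

i=0: 17 = 3·5 + 2 (b=5); 5→6: 3·6 + 2 = 20; 20−1 = 19
i=1: 19 = 3·6 + 1 (b=6); 6→7: 3·7 + 1 = 22; 22−1 = 21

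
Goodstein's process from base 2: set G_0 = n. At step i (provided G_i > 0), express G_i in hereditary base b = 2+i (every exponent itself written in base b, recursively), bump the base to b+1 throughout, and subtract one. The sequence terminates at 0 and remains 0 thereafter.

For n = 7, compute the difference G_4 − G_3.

43530

7 —HB2→ 2^2 + 2 + 1 —bump→ 3^3 + 3 + 1 = 31 —(−1)→ 30
30 —HB3→ 3^3 + 3 —bump→ 4^4 + 4 = 260 —(−1)→ 259
259 —HB4→ 4^4 + 3 —bump→ 5^5 + 3 = 3128 —(−1)→ 3127
3127 —HB5→ 5^5 + 2 —bump→ 6^6 + 2 = 46658 —(−1)→ 46657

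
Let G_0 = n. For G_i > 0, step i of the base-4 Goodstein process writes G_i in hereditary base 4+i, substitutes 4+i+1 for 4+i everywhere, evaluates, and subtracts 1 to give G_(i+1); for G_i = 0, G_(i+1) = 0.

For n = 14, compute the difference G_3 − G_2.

(0) 14|_4 = 3·4 + 2 ↦ 3·5 + 2|_5 = 17 ⇒ 16
(1) 16|_5 = 3·5 + 1 ↦ 3·6 + 1|_6 = 19 ⇒ 18
(2) 18|_6 = 3·6 ↦ 3·7|_7 = 21 ⇒ 20

2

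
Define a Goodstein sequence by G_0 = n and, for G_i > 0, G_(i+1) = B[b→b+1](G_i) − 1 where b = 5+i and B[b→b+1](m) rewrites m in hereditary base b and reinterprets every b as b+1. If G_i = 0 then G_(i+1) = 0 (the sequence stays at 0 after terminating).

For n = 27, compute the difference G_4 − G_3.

6

27 —HB5→ 5^2 + 2 —bump→ 6^2 + 2 = 38 —(−1)→ 37
37 —HB6→ 6^2 + 1 —bump→ 7^2 + 1 = 50 —(−1)→ 49
49 —HB7→ 7^2 —bump→ 8^2 = 64 —(−1)→ 63
63 —HB8→ 7·8 + 7 —bump→ 7·9 + 7 = 70 —(−1)→ 69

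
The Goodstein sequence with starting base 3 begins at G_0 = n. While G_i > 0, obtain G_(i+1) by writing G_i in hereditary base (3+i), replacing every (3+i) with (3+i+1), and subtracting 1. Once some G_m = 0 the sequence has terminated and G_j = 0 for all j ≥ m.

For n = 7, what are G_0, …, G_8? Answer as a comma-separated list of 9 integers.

7, 8, 9, 9, 9, 9, 9, 9, 8

i=0: 7 = 2·3 + 1 (b=3); 3→4: 2·4 + 1 = 9; 9−1 = 8
i=1: 8 = 2·4 (b=4); 4→5: 2·5 = 10; 10−1 = 9
i=2: 9 = 5 + 4 (b=5); 5→6: 6 + 4 = 10; 10−1 = 9
i=3: 9 = 6 + 3 (b=6); 6→7: 7 + 3 = 10; 10−1 = 9
i=4: 9 = 7 + 2 (b=7); 7→8: 8 + 2 = 10; 10−1 = 9
i=5: 9 = 8 + 1 (b=8); 8→9: 9 + 1 = 10; 10−1 = 9
i=6: 9 = 9 (b=9); 9→10: 10 = 10; 10−1 = 9
i=7: 9 = 9 (b=10); 10→11: 9 = 9; 9−1 = 8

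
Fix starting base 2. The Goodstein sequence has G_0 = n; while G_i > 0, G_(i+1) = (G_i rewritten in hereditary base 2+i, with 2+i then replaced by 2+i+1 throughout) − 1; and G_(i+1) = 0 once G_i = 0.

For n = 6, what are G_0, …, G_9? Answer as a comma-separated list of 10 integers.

[0] 6 ≡ 2^2 + 2 (base 2). Lift 3: 30. −1: 29.
[1] 29 ≡ 3^3 + 2 (base 3). Lift 4: 258. −1: 257.
[2] 257 ≡ 4^4 + 1 (base 4). Lift 5: 3126. −1: 3125.
[3] 3125 ≡ 5^5 (base 5). Lift 6: 46656. −1: 46655.
[4] 46655 ≡ 5·6^5 + 5·6^4 + 5·6^3 + 5·6^2 + 5·6 + 5 (base 6). Lift 7: 98040. −1: 98039.
[5] 98039 ≡ 5·7^5 + 5·7^4 + 5·7^3 + 5·7^2 + 5·7 + 4 (base 7). Lift 8: 187244. −1: 187243.
[6] 187243 ≡ 5·8^5 + 5·8^4 + 5·8^3 + 5·8^2 + 5·8 + 3 (base 8). Lift 9: 332148. −1: 332147.
[7] 332147 ≡ 5·9^5 + 5·9^4 + 5·9^3 + 5·9^2 + 5·9 + 2 (base 9). Lift 10: 555552. −1: 555551.
[8] 555551 ≡ 5·10^5 + 5·10^4 + 5·10^3 + 5·10^2 + 5·10 + 1 (base 10). Lift 11: 885776. −1: 885775.

6, 29, 257, 3125, 46655, 98039, 187243, 332147, 555551, 885775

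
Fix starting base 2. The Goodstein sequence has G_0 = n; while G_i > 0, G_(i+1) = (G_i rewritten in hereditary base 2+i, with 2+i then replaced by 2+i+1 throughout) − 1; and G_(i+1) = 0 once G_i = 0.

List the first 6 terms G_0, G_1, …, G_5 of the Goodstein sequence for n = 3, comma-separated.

3, 3, 3, 2, 1, 0

[0] 3 ≡ 2 + 1 (base 2). Lift 3: 4. −1: 3.
[1] 3 ≡ 3 (base 3). Lift 4: 4. −1: 3.
[2] 3 ≡ 3 (base 4). Lift 5: 3. −1: 2.
[3] 2 ≡ 2 (base 5). Lift 6: 2. −1: 1.
[4] 1 ≡ 1 (base 6). Lift 7: 1. −1: 0.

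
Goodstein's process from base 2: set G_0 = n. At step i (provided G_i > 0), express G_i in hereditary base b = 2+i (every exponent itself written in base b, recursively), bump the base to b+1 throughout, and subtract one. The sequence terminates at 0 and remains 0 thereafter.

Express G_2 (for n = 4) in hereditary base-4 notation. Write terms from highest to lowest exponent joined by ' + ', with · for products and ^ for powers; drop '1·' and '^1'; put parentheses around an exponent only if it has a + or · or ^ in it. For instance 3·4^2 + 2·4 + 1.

2·4^2 + 2·4 + 1

G_0 = 4. HB_2(4) = 2^2. Bump = 27. G_1 = 26.
G_1 = 26. HB_3(26) = 2·3^2 + 2·3 + 2. Bump = 42. G_2 = 41.
G_2 = 41. HB_4(41) = 2·4^2 + 2·4 + 1. Bump = 61. G_3 = 60.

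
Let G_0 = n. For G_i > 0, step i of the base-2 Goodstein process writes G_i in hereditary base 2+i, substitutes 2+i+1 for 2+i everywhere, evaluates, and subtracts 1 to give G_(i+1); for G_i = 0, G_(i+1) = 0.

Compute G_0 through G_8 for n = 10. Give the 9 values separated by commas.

10, 83, 1025, 15625, 279935, 4215754, 84073323, 1937434592, 50000555551

10 —HB2→ 2^(2 + 1) + 2 —bump→ 3^(3 + 1) + 3 = 84 —(−1)→ 83
83 —HB3→ 3^(3 + 1) + 2 —bump→ 4^(4 + 1) + 2 = 1026 —(−1)→ 1025
1025 —HB4→ 4^(4 + 1) + 1 —bump→ 5^(5 + 1) + 1 = 15626 —(−1)→ 15625
15625 —HB5→ 5^(5 + 1) —bump→ 6^(6 + 1) = 279936 —(−1)→ 279935
279935 —HB6→ 5·6^6 + 5·6^5 + 5·6^4 + 5·6^3 + 5·6^2 + 5·6 + 5 —bump→ 5·7^7 + 5·7^5 + 5·7^4 + 5·7^3 + 5·7^2 + 5·7 + 5 = 4215755 —(−1)→ 4215754
4215754 —HB7→ 5·7^7 + 5·7^5 + 5·7^4 + 5·7^3 + 5·7^2 + 5·7 + 4 —bump→ 5·8^8 + 5·8^5 + 5·8^4 + 5·8^3 + 5·8^2 + 5·8 + 4 = 84073324 —(−1)→ 84073323
84073323 —HB8→ 5·8^8 + 5·8^5 + 5·8^4 + 5·8^3 + 5·8^2 + 5·8 + 3 —bump→ 5·9^9 + 5·9^5 + 5·9^4 + 5·9^3 + 5·9^2 + 5·9 + 3 = 1937434593 —(−1)→ 1937434592
1937434592 —HB9→ 5·9^9 + 5·9^5 + 5·9^4 + 5·9^3 + 5·9^2 + 5·9 + 2 —bump→ 5·10^10 + 5·10^5 + 5·10^4 + 5·10^3 + 5·10^2 + 5·10 + 2 = 50000555552 —(−1)→ 50000555551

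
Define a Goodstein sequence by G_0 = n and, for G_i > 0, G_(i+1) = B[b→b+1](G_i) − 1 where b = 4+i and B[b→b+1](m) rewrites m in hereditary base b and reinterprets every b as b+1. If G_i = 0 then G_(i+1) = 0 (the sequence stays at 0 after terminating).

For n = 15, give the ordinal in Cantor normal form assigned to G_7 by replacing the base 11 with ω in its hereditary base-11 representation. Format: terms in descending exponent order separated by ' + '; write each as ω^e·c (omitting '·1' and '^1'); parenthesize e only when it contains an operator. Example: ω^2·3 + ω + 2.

ω·2 + 4

G_0=15  [base 4] 3·4 + 3  →[4↦5]→  3·5 + 3 = 18  −1 ⇒ G_1=17
G_1=17  [base 5] 3·5 + 2  →[5↦6]→  3·6 + 2 = 20  −1 ⇒ G_2=19
G_2=19  [base 6] 3·6 + 1  →[6↦7]→  3·7 + 1 = 22  −1 ⇒ G_3=21
G_3=21  [base 7] 3·7  →[7↦8]→  3·8 = 24  −1 ⇒ G_4=23
G_4=23  [base 8] 2·8 + 7  →[8↦9]→  2·9 + 7 = 25  −1 ⇒ G_5=24
G_5=24  [base 9] 2·9 + 6  →[9↦10]→  2·10 + 6 = 26  −1 ⇒ G_6=25
G_6=25  [base 10] 2·10 + 5  →[10↦11]→  2·11 + 5 = 27  −1 ⇒ G_7=26
G_7=26  [base 11] 2·11 + 4  →[11↦12]→  2·12 + 4 = 28  −1 ⇒ G_8=27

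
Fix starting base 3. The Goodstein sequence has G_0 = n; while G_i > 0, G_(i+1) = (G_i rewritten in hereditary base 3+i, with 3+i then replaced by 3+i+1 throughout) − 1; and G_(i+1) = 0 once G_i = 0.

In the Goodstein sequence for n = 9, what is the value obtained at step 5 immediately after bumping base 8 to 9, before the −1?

(0) 9|_3 = 3^2 ↦ 4^2|_4 = 16 ⇒ 15
(1) 15|_4 = 3·4 + 3 ↦ 3·5 + 3|_5 = 18 ⇒ 17
(2) 17|_5 = 3·5 + 2 ↦ 3·6 + 2|_6 = 20 ⇒ 19
(3) 19|_6 = 3·6 + 1 ↦ 3·7 + 1|_7 = 22 ⇒ 21
(4) 21|_7 = 3·7 ↦ 3·8|_8 = 24 ⇒ 23

25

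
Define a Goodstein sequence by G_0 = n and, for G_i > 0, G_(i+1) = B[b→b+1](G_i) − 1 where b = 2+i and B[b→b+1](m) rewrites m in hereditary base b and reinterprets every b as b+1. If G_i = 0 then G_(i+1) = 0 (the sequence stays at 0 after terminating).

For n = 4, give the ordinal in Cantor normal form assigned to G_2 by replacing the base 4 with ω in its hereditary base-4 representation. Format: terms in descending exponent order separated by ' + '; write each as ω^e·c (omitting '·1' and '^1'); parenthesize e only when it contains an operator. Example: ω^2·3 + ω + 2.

base 2: 4 = 2^2; at 3: 3^3 = 27; next = 26
base 3: 26 = 2·3^2 + 2·3 + 2; at 4: 2·4^2 + 2·4 + 2 = 42; next = 41

ω^2·2 + ω·2 + 1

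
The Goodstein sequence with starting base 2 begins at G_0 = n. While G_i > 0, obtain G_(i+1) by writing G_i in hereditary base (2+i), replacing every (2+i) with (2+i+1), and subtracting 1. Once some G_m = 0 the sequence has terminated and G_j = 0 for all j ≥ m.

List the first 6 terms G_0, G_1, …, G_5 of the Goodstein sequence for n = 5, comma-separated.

5, 27, 255, 467, 775, 1197

step 0: 5 = 2^2 + 1; sub 3 for 2: 3^3 + 1; = 28; G_1 = 28−1 = 27
step 1: 27 = 3^3; sub 4 for 3: 4^4; = 256; G_2 = 256−1 = 255
step 2: 255 = 3·4^3 + 3·4^2 + 3·4 + 3; sub 5 for 4: 3·5^3 + 3·5^2 + 3·5 + 3; = 468; G_3 = 468−1 = 467
step 3: 467 = 3·5^3 + 3·5^2 + 3·5 + 2; sub 6 for 5: 3·6^3 + 3·6^2 + 3·6 + 2; = 776; G_4 = 776−1 = 775
step 4: 775 = 3·6^3 + 3·6^2 + 3·6 + 1; sub 7 for 6: 3·7^3 + 3·7^2 + 3·7 + 1; = 1198; G_5 = 1198−1 = 1197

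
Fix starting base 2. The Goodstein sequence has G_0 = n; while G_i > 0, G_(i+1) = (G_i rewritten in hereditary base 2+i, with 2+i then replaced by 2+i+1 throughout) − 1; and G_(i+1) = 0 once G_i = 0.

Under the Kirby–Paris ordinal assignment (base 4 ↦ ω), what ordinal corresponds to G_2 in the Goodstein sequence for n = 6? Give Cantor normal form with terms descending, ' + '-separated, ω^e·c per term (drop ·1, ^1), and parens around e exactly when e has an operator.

ω^ω + 1

(0) 6|_2 = 2^2 + 2 ↦ 3^3 + 3|_3 = 30 ⇒ 29
(1) 29|_3 = 3^3 + 2 ↦ 4^4 + 2|_4 = 258 ⇒ 257
(2) 257|_4 = 4^4 + 1 ↦ 5^5 + 1|_5 = 3126 ⇒ 3125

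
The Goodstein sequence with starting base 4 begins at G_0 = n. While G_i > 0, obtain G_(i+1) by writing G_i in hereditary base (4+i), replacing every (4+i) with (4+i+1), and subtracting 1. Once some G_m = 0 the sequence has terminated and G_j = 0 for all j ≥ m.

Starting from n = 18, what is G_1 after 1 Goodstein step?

G_0 = 18. HB_4(18) = 4^2 + 2. Bump = 27. G_1 = 26.
G_1 = 26. HB_5(26) = 5^2 + 1. Bump = 37. G_2 = 36.

26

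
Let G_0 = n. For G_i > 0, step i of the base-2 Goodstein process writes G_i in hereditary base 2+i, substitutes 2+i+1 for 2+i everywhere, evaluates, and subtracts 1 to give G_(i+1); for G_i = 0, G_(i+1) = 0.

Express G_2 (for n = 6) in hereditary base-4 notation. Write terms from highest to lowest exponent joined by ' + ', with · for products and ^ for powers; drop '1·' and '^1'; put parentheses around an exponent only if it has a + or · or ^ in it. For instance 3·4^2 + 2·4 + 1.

4^4 + 1

[0] 6 ≡ 2^2 + 2 (base 2). Lift 3: 30. −1: 29.
[1] 29 ≡ 3^3 + 2 (base 3). Lift 4: 258. −1: 257.
[2] 257 ≡ 4^4 + 1 (base 4). Lift 5: 3126. −1: 3125.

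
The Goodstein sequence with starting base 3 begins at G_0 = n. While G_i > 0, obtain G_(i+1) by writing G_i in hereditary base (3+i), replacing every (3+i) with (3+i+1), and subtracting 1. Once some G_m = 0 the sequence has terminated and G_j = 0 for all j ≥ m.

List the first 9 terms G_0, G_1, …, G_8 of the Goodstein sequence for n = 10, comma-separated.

G_0 = 10. HB_3(10) = 3^2 + 1. Bump = 17. G_1 = 16.
G_1 = 16. HB_4(16) = 4^2. Bump = 25. G_2 = 24.
G_2 = 24. HB_5(24) = 4·5 + 4. Bump = 28. G_3 = 27.
G_3 = 27. HB_6(27) = 4·6 + 3. Bump = 31. G_4 = 30.
G_4 = 30. HB_7(30) = 4·7 + 2. Bump = 34. G_5 = 33.
G_5 = 33. HB_8(33) = 4·8 + 1. Bump = 37. G_6 = 36.
G_6 = 36. HB_9(36) = 4·9. Bump = 40. G_7 = 39.
G_7 = 39. HB_10(39) = 3·10 + 9. Bump = 42. G_8 = 41.

10, 16, 24, 27, 30, 33, 36, 39, 41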